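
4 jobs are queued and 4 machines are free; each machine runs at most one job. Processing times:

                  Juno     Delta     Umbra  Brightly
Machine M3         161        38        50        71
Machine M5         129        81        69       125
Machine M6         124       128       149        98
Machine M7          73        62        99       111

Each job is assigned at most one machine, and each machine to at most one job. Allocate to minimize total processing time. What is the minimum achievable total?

Optimal: Juno→Machine M7 (73 min), Delta→Machine M3 (38 min), Umbra→Machine M5 (69 min), Brightly→Machine M6 (98 min) — total 73+38+69+98 = 278 min.
Swapping Umbra↔Juno (Umbra→Machine M7 99 min, Juno→Machine M5 129 min) adds 86.
No other one-to-one assignment undercuts 278 min.

Min total: 278 min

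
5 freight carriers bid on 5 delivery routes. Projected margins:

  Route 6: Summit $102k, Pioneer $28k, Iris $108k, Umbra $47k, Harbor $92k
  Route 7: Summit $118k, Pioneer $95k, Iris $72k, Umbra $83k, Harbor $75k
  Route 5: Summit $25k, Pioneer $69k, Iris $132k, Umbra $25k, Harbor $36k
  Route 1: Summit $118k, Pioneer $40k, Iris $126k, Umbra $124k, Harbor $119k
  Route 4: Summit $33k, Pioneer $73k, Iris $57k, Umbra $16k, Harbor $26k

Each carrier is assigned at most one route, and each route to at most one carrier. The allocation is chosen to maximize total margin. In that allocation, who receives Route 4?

Optimal: Summit→Route 7 ($118k), Pioneer→Route 4 ($73k), Iris→Route 5 ($132k), Umbra→Route 1 ($124k), Harbor→Route 6 ($92k) — total 118+73+132+124+92 = $539k.
Next-best assignment: Summit→Route 6, Pioneer→Route 4, Iris→Route 5, Umbra→Route 7, Harbor→Route 1 = $509k.
Swapping Iris↔Summit (Iris→Route 7 $72k, Summit→Route 5 $25k) loses 153.
Pioneer's own top route is Route 7 ($95k), but forcing Pioneer→Route 7 and reassigning the rest optimally gives only $479k — worse by 60.

Pioneer receives Route 4.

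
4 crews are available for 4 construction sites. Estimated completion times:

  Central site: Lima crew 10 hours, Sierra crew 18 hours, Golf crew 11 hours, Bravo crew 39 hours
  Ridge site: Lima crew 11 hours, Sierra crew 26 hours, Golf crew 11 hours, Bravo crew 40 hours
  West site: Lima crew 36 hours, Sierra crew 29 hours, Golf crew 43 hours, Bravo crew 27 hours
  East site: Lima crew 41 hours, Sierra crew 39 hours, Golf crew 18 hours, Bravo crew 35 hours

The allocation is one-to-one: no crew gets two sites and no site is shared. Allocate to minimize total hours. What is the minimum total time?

Minimum total: 74 hours

Treat this as an assignment problem: match each crew to one site.
Optimal: Lima crew→Ridge site (11 hours), Sierra crew→Central site (18 hours), Golf crew→East site (18 hours), Bravo crew→West site (27 hours) — total 11+18+18+27 = 74 hours.
Row-greedy (each crew in turn takes its cheapest remaining site) gives 81 hours, worse by 7.
Next-best assignment: Lima crew→Central site, Sierra crew→Ridge site, Golf crew→East site, Bravo crew→West site = 81 hours.
No other one-to-one assignment undercuts 74 hours.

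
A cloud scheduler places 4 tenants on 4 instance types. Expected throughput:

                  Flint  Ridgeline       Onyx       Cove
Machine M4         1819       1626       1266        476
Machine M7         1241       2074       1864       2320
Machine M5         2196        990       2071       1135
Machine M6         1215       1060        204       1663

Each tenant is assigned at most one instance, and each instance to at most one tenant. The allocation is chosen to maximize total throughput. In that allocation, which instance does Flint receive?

Flint receives Machine M4.

Optimal: Flint→Machine M4 (1819 ops/s), Ridgeline→Machine M7 (2074 ops/s), Onyx→Machine M5 (2071 ops/s), Cove→Machine M6 (1663 ops/s) — total 1819+2074+2071+1663 = 7627 ops/s.
Column-greedy (each instance in turn goes to its best remaining tenant) gives 7270 ops/s, worse by 357.
Flint's own top instance is Machine M5 (2196 ops/s), but forcing Flint→Machine M5 and reassigning the rest optimally gives only 7349 ops/s — worse by 278.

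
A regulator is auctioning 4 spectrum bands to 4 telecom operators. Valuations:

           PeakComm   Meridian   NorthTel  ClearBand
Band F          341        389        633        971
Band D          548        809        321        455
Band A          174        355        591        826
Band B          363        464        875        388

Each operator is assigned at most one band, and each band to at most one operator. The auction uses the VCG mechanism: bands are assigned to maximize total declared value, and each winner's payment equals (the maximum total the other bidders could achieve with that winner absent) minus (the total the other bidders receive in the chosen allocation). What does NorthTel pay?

Efficient allocation: PeakComm→Band F ($341M), Meridian→Band D ($809M), NorthTel→Band B ($875M), ClearBand→Band A ($826M); total welfare W = $2851M.
NorthTel receives Band B at value $875M, so the others get W − 875 = $1976M.
Without NorthTel: best allocation of the remaining 3 bidders over all 4 bands is PeakComm→Band B ($363M), Meridian→Band D ($809M), ClearBand→Band F ($971M), total $2143M.
VCG payment = (others' best without NorthTel) − (others' welfare with NorthTel) = 2143 − 1976 = $167M.

NorthTel pays $167M.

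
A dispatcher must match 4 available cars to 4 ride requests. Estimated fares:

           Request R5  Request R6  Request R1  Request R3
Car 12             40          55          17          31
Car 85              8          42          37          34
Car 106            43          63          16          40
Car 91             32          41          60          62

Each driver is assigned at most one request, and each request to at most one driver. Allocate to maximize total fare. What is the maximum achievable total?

Maximum total: $202

Treat this as an assignment problem: match each driver to one request.
Optimal: Car 12→Request R5 ($40), Car 85→Request R1 ($37), Car 106→Request R6 ($63), Car 91→Request R3 ($62) — total 40+37+63+62 = $202.
Row-greedy (each driver in turn takes its best remaining request) gives $197, worse by 5.
Next-best assignment: Car 12→Request R5, Car 85→Request R3, Car 106→Request R6, Car 91→Request R1 = $197.
Swapping Car 85↔Car 12 (Car 85→Request R5 $8, Car 12→Request R1 $17) loses 52.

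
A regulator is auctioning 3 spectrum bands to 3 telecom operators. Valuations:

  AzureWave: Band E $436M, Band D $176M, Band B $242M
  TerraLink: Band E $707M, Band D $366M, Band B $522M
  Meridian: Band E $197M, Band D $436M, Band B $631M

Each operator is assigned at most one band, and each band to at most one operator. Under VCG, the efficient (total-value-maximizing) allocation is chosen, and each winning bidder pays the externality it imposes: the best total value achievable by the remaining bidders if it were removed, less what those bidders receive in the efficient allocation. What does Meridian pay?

Efficient allocation: AzureWave→Band D ($176M), TerraLink→Band E ($707M), Meridian→Band B ($631M); total welfare W = $1514M.
Meridian receives Band B at value $631M, so the others get W − 631 = $883M.
Without Meridian: best allocation of the remaining 2 bidders over all 3 bands is AzureWave→Band E ($436M), TerraLink→Band B ($522M), total $958M.
VCG payment = (others' best without Meridian) − (others' welfare with Meridian) = 958 − 883 = $75M.

Meridian pays $75M.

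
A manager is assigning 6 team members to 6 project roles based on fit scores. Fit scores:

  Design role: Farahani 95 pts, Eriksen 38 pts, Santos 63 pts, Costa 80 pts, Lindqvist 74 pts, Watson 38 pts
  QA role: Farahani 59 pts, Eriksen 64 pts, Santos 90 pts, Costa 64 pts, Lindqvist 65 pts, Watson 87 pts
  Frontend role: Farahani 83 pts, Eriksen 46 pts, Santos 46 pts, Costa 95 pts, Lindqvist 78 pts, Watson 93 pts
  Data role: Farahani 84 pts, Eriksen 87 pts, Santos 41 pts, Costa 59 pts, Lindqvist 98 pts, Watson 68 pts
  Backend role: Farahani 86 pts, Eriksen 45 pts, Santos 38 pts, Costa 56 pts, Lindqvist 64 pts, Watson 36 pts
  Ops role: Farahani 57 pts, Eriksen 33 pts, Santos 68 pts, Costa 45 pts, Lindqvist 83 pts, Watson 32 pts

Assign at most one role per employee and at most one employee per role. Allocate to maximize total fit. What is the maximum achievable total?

Maximum total: 519 pts

Optimal: Farahani→Backend role (86 pts), Eriksen→Data role (87 pts), Santos→QA role (90 pts), Costa→Design role (80 pts), Lindqvist→Ops role (83 pts), Watson→Frontend role (93 pts) — total 86+87+90+80+83+93 = 519 pts.
Row-greedy (each employee in turn takes its best remaining role) gives 486 pts, worse by 33.
Swapping Eriksen↔Lindqvist (Eriksen→Ops role 33 pts, Lindqvist→Data role 98 pts) loses 39.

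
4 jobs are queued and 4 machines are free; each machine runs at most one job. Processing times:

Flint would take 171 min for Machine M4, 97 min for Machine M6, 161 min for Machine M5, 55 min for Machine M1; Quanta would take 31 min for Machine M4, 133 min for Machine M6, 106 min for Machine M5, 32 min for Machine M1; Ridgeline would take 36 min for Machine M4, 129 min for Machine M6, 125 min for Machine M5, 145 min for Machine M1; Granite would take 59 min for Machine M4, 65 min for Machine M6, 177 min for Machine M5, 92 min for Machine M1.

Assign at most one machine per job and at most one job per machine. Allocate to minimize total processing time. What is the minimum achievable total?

Minimum total: 262 min

Optimal: Flint→Machine M1 (55 min), Quanta→Machine M5 (106 min), Ridgeline→Machine M4 (36 min), Granite→Machine M6 (65 min) — total 55+106+36+65 = 262 min.
Min-entry greedy (repeatedly take the single cheapest remaining cell) gives 276 min, worse by 14.
Next-best assignment: Flint→Machine M1, Quanta→Machine M4, Ridgeline→Machine M5, Granite→Machine M6 = 276 min.
Checked against all permutations: 262 min is optimal.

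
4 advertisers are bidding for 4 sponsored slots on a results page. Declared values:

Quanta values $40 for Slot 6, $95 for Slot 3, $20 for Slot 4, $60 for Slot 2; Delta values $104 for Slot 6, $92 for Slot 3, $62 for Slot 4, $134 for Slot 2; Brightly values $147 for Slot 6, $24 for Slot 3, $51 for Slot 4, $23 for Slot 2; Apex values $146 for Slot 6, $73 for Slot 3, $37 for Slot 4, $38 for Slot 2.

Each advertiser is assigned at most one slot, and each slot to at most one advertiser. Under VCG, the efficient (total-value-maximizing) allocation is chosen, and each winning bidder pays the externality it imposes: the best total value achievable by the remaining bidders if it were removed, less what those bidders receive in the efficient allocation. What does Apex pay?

Efficient allocation: Quanta→Slot 3 ($95), Delta→Slot 2 ($134), Brightly→Slot 4 ($51), Apex→Slot 6 ($146); total welfare W = $426.
Apex receives Slot 6 at value $146, so the others get W − 146 = $280.
Without Apex: best allocation of the remaining 3 bidders over all 4 slots is Quanta→Slot 3 ($95), Delta→Slot 2 ($134), Brightly→Slot 6 ($147), total $376.
VCG payment = (others' best without Apex) − (others' welfare with Apex) = 376 − 280 = $96.

Apex pays $96.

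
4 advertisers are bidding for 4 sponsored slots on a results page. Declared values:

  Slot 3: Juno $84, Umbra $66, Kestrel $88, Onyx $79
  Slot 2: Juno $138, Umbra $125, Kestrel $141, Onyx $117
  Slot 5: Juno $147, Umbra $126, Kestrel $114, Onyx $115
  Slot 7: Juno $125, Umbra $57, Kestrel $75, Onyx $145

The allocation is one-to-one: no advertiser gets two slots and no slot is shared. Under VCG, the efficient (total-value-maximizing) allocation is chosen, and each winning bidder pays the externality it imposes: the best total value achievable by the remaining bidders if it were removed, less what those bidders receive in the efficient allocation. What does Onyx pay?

Onyx pays $32.

Efficient allocation: Juno→Slot 5 ($147), Umbra→Slot 2 ($125), Kestrel→Slot 3 ($88), Onyx→Slot 7 ($145); total welfare W = $505.
Onyx receives Slot 7 at value $145, so the others get W − 145 = $360.
Without Onyx: best allocation of the remaining 3 bidders over all 4 slots is Juno→Slot 7 ($125), Umbra→Slot 5 ($126), Kestrel→Slot 2 ($141), total $392.
VCG payment = (others' best without Onyx) − (others' welfare with Onyx) = 392 − 360 = $32.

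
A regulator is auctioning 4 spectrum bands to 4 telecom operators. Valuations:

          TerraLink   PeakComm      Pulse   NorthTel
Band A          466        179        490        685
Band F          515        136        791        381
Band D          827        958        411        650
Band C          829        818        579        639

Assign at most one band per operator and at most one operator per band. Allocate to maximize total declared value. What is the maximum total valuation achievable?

Max total: $3263M

Optimal: TerraLink→Band C ($829M), PeakComm→Band D ($958M), Pulse→Band F ($791M), NorthTel→Band A ($685M) — total 829+958+791+685 = $3263M.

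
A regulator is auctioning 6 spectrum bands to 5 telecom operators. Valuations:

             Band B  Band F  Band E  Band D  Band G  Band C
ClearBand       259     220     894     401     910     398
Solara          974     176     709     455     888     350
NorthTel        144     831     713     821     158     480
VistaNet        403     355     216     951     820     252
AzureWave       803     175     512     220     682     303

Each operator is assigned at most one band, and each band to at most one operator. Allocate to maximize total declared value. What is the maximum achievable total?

Optimal: ClearBand→Band E ($894M), Solara→Band G ($888M), NorthTel→Band F ($831M), VistaNet→Band D ($951M), AzureWave→Band B ($803M) — total 894+888+831+951+803 = $4367M.
Max-entry greedy (repeatedly take the single best remaining cell) gives $4178M, worse by 189.
Swapping VistaNet↔NorthTel (VistaNet→Band F $355M, NorthTel→Band D $821M) loses 606.

Max total: $4367M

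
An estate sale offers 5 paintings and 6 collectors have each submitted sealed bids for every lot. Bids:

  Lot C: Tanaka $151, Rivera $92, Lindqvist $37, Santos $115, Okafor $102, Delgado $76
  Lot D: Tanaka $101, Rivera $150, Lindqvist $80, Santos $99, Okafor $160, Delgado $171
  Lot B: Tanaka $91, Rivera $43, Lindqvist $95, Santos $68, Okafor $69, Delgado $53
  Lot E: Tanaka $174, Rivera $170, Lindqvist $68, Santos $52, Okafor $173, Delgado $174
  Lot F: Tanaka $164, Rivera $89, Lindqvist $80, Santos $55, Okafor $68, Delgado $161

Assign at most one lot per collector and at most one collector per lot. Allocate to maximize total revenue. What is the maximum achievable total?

Maximum total: $737

This is a one-to-one assignment (maximum-weight bipartite matching).
Optimal: Tanaka→Lot C ($151), Okafor→Lot D ($160), Lindqvist→Lot B ($95), Rivera→Lot E ($170), Delgado→Lot F ($161) — total 151+160+95+170+161 = $737.
Row-greedy (each collector in turn takes its best remaining lot) gives $602, worse by 135.
Next-best assignment: Tanaka→Lot C, Rivera→Lot D, Lindqvist→Lot B, Okafor→Lot E, Delgado→Lot F = $730.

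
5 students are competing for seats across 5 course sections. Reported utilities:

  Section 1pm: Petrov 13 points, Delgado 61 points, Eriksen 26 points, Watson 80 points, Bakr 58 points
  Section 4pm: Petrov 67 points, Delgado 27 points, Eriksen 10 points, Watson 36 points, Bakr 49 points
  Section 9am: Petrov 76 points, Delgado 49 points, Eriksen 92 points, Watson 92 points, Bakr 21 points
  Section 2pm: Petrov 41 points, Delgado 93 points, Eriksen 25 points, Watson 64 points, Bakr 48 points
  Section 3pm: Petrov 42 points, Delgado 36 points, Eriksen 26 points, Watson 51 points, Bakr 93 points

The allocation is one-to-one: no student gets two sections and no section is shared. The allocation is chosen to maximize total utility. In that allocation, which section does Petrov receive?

Petrov receives Section 4pm.

This is the linear assignment problem.
Optimal: Petrov→Section 4pm (67 points), Delgado→Section 2pm (93 points), Eriksen→Section 9am (92 points), Watson→Section 1pm (80 points), Bakr→Section 3pm (93 points) — total 67+93+92+80+93 = 425 points.
Row-greedy (each student in turn takes its best remaining section) gives 295 points, worse by 130.
Petrov's own top section is Section 9am (76 points), but forcing Petrov→Section 9am and reassigning the rest optimally gives only 352 points — worse by 73.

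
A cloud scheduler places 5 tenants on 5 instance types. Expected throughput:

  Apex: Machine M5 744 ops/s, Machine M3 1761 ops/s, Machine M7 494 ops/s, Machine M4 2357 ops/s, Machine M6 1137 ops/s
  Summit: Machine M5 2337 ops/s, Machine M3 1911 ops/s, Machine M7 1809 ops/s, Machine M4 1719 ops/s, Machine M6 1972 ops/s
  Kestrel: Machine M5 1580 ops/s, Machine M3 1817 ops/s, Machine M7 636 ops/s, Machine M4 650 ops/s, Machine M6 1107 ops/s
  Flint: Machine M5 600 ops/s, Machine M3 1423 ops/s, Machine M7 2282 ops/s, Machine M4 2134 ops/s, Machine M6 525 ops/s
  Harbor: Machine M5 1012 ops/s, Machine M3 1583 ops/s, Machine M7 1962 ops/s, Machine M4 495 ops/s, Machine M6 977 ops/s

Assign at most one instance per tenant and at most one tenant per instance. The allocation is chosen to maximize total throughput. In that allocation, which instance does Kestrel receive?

Kestrel receives Machine M5.

This is the linear assignment problem.
Optimal: Apex→Machine M4 (2357 ops/s), Summit→Machine M6 (1972 ops/s), Kestrel→Machine M5 (1580 ops/s), Flint→Machine M7 (2282 ops/s), Harbor→Machine M3 (1583 ops/s) — total 2357+1972+1580+2282+1583 = 9774 ops/s.
Row-greedy (each tenant in turn takes its best remaining instance) gives 9770 ops/s, worse by 4.
Swapping Harbor↔Flint (Harbor→Machine M7 1962 ops/s, Flint→Machine M3 1423 ops/s) loses 480.
Kestrel's own top instance is Machine M3 (1817 ops/s), but forcing Kestrel→Machine M3 and reassigning the rest optimally gives only 9770 ops/s — worse by 4.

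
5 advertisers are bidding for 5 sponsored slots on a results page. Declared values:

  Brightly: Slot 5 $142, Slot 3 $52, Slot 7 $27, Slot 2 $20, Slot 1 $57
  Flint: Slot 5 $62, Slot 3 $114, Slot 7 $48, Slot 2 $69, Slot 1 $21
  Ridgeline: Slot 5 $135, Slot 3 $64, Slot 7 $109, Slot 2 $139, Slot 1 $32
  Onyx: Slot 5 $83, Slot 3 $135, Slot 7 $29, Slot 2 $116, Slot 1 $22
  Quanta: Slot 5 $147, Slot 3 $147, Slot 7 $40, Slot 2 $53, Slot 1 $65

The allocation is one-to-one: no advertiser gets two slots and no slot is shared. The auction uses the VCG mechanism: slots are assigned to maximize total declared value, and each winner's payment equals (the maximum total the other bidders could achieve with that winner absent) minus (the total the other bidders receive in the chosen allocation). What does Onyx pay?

Efficient allocation: Brightly→Slot 5 ($142), Flint→Slot 3 ($114), Ridgeline→Slot 7 ($109), Onyx→Slot 2 ($116), Quanta→Slot 1 ($65); total welfare W = $546.
Onyx receives Slot 2 at value $116, so the others get W − 116 = $430.
Without Onyx: best allocation of the remaining 4 bidders over all 5 slots is Brightly→Slot 5 ($142), Flint→Slot 7 ($48), Ridgeline→Slot 2 ($139), Quanta→Slot 3 ($147), total $476.
VCG payment = (others' best without Onyx) − (others' welfare with Onyx) = 476 − 430 = $46.

Onyx pays $46.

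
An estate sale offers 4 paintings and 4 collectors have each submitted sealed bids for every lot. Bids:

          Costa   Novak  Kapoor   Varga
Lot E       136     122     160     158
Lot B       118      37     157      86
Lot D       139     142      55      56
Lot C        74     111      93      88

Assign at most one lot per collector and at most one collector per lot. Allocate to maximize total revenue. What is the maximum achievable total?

Optimal: Costa→Lot D ($139), Novak→Lot C ($111), Kapoor→Lot B ($157), Varga→Lot E ($158) — total 139+111+157+158 = $565.
Row-greedy (each collector in turn takes its best remaining lot) gives $506, worse by 59.
Next-best assignment: Costa→Lot C, Novak→Lot D, Kapoor→Lot B, Varga→Lot E = $531.

Max total: $565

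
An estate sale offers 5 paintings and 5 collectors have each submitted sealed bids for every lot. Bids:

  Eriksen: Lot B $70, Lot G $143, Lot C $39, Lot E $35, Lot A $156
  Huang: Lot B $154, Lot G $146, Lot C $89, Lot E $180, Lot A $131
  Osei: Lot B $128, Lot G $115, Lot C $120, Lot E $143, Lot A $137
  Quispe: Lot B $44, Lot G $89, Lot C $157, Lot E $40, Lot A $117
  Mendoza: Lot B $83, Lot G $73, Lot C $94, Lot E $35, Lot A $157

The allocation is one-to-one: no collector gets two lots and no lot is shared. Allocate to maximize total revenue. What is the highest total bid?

Optimal: Eriksen→Lot G ($143), Huang→Lot E ($180), Osei→Lot B ($128), Quispe→Lot C ($157), Mendoza→Lot A ($157) — total 143+180+128+157+157 = $765.
Column-greedy (each lot in turn goes to its best remaining collector) gives $754, worse by 11.

Maximum total: $765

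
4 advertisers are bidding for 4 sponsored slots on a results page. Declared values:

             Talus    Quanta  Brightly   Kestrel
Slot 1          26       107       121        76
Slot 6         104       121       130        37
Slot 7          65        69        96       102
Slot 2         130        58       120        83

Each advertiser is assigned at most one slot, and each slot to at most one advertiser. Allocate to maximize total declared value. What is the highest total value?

This is the linear assignment problem.
Optimal: Talus→Slot 2 ($130), Quanta→Slot 6 ($121), Brightly→Slot 1 ($121), Kestrel→Slot 7 ($102) — total 130+121+121+102 = $474.
Max-entry greedy (repeatedly take the single best remaining cell) gives $469, worse by 5.

Max total: $474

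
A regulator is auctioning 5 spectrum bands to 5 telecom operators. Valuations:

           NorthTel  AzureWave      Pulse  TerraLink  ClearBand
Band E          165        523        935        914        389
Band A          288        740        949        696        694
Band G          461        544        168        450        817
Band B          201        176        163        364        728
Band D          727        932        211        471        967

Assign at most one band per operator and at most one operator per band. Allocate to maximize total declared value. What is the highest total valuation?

Max total: $3984M

Optimal: NorthTel→Band G ($461M), AzureWave→Band D ($932M), Pulse→Band A ($949M), TerraLink→Band E ($914M), ClearBand→Band B ($728M) — total 461+932+949+914+728 = $3984M.
Max-entry greedy (repeatedly take the single best remaining cell) gives $3575M, worse by 409.
Next-best assignment: NorthTel→Band D, AzureWave→Band G, Pulse→Band A, TerraLink→Band E, ClearBand→Band B = $3862M.
Swapping AzureWave↔TerraLink (AzureWave→Band E $523M, TerraLink→Band D $471M) loses 852.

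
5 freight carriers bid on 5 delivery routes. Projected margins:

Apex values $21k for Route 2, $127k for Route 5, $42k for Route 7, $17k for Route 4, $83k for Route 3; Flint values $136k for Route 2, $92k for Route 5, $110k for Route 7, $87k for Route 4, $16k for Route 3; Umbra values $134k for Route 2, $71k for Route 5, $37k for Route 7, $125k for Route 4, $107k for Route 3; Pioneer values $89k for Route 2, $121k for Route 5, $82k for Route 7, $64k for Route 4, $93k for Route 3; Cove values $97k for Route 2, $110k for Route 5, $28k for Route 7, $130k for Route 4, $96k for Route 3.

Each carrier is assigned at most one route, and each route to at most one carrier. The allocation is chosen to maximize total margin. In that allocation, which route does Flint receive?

This is the linear assignment problem.
Optimal: Apex→Route 5 ($127k), Flint→Route 7 ($110k), Umbra→Route 2 ($134k), Pioneer→Route 3 ($93k), Cove→Route 4 ($130k) — total 127+110+134+93+130 = $594k.
Row-greedy (each carrier in turn takes its best remaining route) gives $509k, worse by 85.
Next-best assignment: Apex→Route 5, Flint→Route 2, Umbra→Route 3, Pioneer→Route 7, Cove→Route 4 = $582k.
Flint's own top route is Route 2 ($136k), but forcing Flint→Route 2 and reassigning the rest optimally gives only $582k — worse by 12.

Flint receives Route 7.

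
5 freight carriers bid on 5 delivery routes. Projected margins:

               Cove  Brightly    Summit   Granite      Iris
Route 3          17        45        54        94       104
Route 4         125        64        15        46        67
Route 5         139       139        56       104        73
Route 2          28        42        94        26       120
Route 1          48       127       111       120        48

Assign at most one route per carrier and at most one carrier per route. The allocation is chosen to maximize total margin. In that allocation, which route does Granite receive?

Granite receives Route 3.

Treat this as an assignment problem: match each carrier to one route.
Optimal: Cove→Route 4 ($125k), Brightly→Route 5 ($139k), Summit→Route 1 ($111k), Granite→Route 3 ($94k), Iris→Route 2 ($120k) — total 125+139+111+94+120 = $589k.
Row-greedy (each carrier in turn takes its best remaining route) gives $521k, worse by 68.
Granite's own top route is Route 1 ($120k), but forcing Granite→Route 1 and reassigning the rest optimally gives only $582k — worse by 7.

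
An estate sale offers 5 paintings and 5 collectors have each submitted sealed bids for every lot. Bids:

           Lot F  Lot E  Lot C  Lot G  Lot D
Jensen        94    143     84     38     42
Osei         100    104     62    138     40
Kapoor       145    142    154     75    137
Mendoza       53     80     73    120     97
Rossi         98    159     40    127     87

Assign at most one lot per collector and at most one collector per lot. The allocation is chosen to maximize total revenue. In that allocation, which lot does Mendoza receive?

Mendoza receives Lot D.

This is the linear assignment problem.
Optimal: Jensen→Lot F ($94), Osei→Lot G ($138), Kapoor→Lot C ($154), Mendoza→Lot D ($97), Rossi→Lot E ($159) — total 94+138+154+97+159 = $642.
Column-greedy (each lot in turn goes to its best remaining collector) gives $623, worse by 19.
Swapping Osei↔Kapoor (Osei→Lot C $62, Kapoor→Lot G $75) loses 155.
Every other assignment is strictly worse.
Mendoza's own top lot is Lot G ($120), but forcing Mendoza→Lot G and reassigning the rest optimally gives only $604 — worse by 38.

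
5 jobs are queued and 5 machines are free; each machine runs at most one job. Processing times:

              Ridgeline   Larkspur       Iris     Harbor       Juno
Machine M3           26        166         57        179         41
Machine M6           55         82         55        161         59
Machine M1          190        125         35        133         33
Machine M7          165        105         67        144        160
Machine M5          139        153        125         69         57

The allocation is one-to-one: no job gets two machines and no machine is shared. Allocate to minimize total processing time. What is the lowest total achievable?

Min total: 277 min

This is a one-to-one assignment (minimum-cost bipartite matching).
Optimal: Ridgeline→Machine M3 (26 min), Larkspur→Machine M6 (82 min), Iris→Machine M7 (67 min), Harbor→Machine M5 (69 min), Juno→Machine M1 (33 min) — total 26+82+67+69+33 = 277 min.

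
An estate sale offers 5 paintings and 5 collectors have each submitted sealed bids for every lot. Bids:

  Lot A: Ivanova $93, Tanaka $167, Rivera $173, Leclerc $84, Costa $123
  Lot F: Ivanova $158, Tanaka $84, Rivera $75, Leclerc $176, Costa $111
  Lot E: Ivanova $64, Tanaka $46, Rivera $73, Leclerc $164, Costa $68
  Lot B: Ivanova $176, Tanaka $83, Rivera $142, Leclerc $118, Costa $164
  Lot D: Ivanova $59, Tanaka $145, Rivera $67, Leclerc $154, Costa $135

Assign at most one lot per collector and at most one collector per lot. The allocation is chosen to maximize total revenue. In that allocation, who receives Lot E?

Leclerc receives Lot E.

Optimal: Ivanova→Lot F ($158), Tanaka→Lot D ($145), Rivera→Lot A ($173), Leclerc→Lot E ($164), Costa→Lot B ($164) — total 158+145+173+164+164 = $804.
Max-entry greedy (repeatedly take the single best remaining cell) gives $738, worse by 66.
Leclerc's own top lot is Lot F ($176), but forcing Leclerc→Lot F and reassigning the rest optimally gives only $738 — worse by 66.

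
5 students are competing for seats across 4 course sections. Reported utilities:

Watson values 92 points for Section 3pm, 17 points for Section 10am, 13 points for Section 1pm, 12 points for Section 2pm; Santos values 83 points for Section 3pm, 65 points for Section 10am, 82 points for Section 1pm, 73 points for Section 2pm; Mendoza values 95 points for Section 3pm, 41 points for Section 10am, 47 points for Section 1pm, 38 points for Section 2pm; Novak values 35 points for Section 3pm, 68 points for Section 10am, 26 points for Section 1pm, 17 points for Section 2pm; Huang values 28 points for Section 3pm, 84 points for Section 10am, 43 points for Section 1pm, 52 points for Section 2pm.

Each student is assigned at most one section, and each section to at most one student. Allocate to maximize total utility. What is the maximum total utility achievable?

Optimal: Mendoza→Section 3pm (95 points), Novak→Section 10am (68 points), Santos→Section 1pm (82 points), Huang→Section 2pm (52 points) — total 95+68+82+52 = 297 points.
Max-entry greedy (repeatedly take the single best remaining cell) gives 278 points, worse by 19.

Max total: 297 points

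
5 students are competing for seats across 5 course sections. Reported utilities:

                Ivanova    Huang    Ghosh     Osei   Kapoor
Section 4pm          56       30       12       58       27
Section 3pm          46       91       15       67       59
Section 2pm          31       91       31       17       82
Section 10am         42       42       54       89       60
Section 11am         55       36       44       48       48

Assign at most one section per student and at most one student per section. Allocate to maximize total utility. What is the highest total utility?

Maximum total: 362 points

Treat this as an assignment problem: match each student to one section.
Optimal: Ivanova→Section 4pm (56 points), Huang→Section 3pm (91 points), Ghosh→Section 11am (44 points), Osei→Section 10am (89 points), Kapoor→Section 2pm (82 points) — total 56+91+44+89+82 = 362 points.
Row-greedy (each student in turn takes its best remaining section) gives 331 points, worse by 31.
Swapping Ghosh↔Huang (Ghosh→Section 3pm 15 points, Huang→Section 11am 36 points) loses 84.
Every other assignment is strictly worse.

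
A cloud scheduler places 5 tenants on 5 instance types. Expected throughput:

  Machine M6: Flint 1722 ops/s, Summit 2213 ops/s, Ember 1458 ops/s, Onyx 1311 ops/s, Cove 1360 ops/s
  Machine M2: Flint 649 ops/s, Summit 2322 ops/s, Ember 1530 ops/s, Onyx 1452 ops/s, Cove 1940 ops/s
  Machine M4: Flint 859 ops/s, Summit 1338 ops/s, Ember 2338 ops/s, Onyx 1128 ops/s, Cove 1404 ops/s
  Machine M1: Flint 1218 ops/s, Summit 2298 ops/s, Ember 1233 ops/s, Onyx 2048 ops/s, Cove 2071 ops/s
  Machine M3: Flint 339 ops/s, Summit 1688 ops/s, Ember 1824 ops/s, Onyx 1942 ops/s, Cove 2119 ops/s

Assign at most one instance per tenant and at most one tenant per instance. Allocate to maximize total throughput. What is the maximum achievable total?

Optimal: Flint→Machine M6 (1722 ops/s), Summit→Machine M2 (2322 ops/s), Ember→Machine M4 (2338 ops/s), Onyx→Machine M1 (2048 ops/s), Cove→Machine M3 (2119 ops/s) — total 1722+2322+2338+2048+2119 = 10549 ops/s.
Column-greedy (each instance in turn goes to its best remaining tenant) gives 8878 ops/s, worse by 1671.
Next-best assignment: Flint→Machine M6, Summit→Machine M2, Ember→Machine M4, Onyx→Machine M3, Cove→Machine M1 = 10395 ops/s.

Max total: 10549 ops/s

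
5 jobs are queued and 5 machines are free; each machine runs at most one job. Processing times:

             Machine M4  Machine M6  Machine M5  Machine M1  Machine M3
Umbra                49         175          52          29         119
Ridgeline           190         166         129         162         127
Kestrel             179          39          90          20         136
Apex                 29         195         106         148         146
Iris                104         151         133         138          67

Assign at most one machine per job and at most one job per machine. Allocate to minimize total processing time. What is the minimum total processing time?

Optimal: Umbra→Machine M1 (29 min), Ridgeline→Machine M5 (129 min), Kestrel→Machine M6 (39 min), Apex→Machine M4 (29 min), Iris→Machine M3 (67 min) — total 29+129+39+29+67 = 293 min.
Row-greedy (each job in turn takes its cheapest remaining machine) gives 357 min, worse by 64.
Swapping Apex↔Umbra (Apex→Machine M1 148 min, Umbra→Machine M4 49 min) adds 139.

Min total: 293 min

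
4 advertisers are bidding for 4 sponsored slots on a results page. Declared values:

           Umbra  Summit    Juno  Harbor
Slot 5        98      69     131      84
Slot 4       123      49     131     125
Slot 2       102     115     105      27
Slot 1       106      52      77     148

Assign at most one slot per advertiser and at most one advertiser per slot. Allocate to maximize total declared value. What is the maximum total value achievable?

Maximum total: $517

Optimal: Umbra→Slot 4 ($123), Summit→Slot 2 ($115), Juno→Slot 5 ($131), Harbor→Slot 1 ($148) — total 123+115+131+148 = $517.
Column-greedy (each slot in turn goes to its best remaining advertiser) gives $477, worse by 40.
Next-best assignment: Umbra→Slot 5, Summit→Slot 2, Juno→Slot 4, Harbor→Slot 1 = $492.
Checked against all permutations: $517 is optimal.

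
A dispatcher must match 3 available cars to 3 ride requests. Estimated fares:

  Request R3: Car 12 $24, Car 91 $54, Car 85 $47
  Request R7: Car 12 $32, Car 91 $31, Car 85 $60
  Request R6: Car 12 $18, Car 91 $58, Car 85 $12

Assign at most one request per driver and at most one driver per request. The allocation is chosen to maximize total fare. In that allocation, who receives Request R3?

Treat this as an assignment problem: match each driver to one request.
Optimal: Car 12→Request R3 ($24), Car 91→Request R6 ($58), Car 85→Request R7 ($60) — total 24+58+60 = $142.
Row-greedy (each driver in turn takes its best remaining request) gives $137, worse by 5.
Swapping Car 12↔Car 85 (Car 12→Request R7 $32, Car 85→Request R3 $47) loses 5.
Every other assignment is strictly worse.
Car 12's own top request is Request R7 ($32), but forcing Car 12→Request R7 and reassigning the rest optimally gives only $137 — worse by 5.

Car 12 receives Request R3.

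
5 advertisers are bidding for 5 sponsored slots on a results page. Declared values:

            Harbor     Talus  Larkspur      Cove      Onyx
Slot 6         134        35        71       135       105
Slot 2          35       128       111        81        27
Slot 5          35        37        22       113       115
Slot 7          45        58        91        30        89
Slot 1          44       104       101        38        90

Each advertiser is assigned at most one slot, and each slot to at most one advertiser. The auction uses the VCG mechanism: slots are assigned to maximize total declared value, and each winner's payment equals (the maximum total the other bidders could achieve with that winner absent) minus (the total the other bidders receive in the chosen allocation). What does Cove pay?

Cove pays $26.

Efficient allocation: Harbor→Slot 6 ($134), Talus→Slot 2 ($128), Larkspur→Slot 1 ($101), Cove→Slot 5 ($113), Onyx→Slot 7 ($89); total welfare W = $565.
Cove receives Slot 5 at value $113, so the others get W − 113 = $452.
Without Cove: best allocation of the remaining 4 bidders over all 5 slots is Harbor→Slot 6 ($134), Talus→Slot 2 ($128), Larkspur→Slot 1 ($101), Onyx→Slot 5 ($115), total $478.
VCG payment = (others' best without Cove) − (others' welfare with Cove) = 478 − 452 = $26.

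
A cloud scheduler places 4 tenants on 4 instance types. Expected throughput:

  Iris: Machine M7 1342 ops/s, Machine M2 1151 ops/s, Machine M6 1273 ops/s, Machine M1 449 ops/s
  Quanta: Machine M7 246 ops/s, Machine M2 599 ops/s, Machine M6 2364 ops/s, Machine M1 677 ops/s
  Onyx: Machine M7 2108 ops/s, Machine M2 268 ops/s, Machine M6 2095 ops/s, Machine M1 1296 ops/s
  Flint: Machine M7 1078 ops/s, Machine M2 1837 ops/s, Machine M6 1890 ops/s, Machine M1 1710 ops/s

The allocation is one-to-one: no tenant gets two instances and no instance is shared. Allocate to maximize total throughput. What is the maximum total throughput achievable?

Optimal: Iris→Machine M2 (1151 ops/s), Quanta→Machine M6 (2364 ops/s), Onyx→Machine M7 (2108 ops/s), Flint→Machine M1 (1710 ops/s) — total 1151+2364+2108+1710 = 7333 ops/s.
Max-entry greedy (repeatedly take the single best remaining cell) gives 6758 ops/s, worse by 575.
Next-best assignment: Iris→Machine M7, Quanta→Machine M6, Onyx→Machine M1, Flint→Machine M2 = 6839 ops/s.
Swapping Quanta↔Iris (Quanta→Machine M2 599 ops/s, Iris→Machine M6 1273 ops/s) loses 1643.

Max total: 7333 ops/s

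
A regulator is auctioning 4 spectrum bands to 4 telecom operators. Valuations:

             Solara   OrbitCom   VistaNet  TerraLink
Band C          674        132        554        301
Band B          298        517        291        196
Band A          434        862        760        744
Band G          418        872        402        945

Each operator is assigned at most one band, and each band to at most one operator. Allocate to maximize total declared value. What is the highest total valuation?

Max total: $2896M

Optimal: Solara→Band C ($674M), OrbitCom→Band B ($517M), VistaNet→Band A ($760M), TerraLink→Band G ($945M) — total 674+517+760+945 = $2896M.
Row-greedy (each operator in turn takes its best remaining band) gives $2502M, worse by 394.
Swapping TerraLink↔Solara (TerraLink→Band C $301M, Solara→Band G $418M) loses 900.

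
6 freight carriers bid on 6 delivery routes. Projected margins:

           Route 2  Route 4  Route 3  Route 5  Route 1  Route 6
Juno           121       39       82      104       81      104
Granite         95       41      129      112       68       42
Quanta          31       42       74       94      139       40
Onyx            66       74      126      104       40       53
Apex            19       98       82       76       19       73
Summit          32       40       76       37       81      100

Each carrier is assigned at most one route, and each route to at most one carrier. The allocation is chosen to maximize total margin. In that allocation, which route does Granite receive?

Optimal: Juno→Route 2 ($121k), Granite→Route 5 ($112k), Quanta→Route 1 ($139k), Onyx→Route 3 ($126k), Apex→Route 4 ($98k), Summit→Route 6 ($100k) — total 121+112+139+126+98+100 = $696k.
No other one-to-one assignment exceeds $696k.
Granite's own top route is Route 3 ($129k), but forcing Granite→Route 3 and reassigning the rest optimally gives only $691k — worse by 5.

Granite receives Route 5.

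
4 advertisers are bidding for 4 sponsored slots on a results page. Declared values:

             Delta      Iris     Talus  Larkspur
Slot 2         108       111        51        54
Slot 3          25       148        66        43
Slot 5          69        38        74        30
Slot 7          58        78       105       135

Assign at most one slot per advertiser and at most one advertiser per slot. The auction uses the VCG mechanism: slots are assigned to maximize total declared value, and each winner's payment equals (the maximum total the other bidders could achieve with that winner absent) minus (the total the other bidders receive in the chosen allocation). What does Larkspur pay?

Larkspur pays $31.

Efficient allocation: Delta→Slot 2 ($108), Iris→Slot 3 ($148), Talus→Slot 5 ($74), Larkspur→Slot 7 ($135); total welfare W = $465.
Larkspur receives Slot 7 at value $135, so the others get W − 135 = $330.
Without Larkspur: best allocation of the remaining 3 bidders over all 4 slots is Delta→Slot 2 ($108), Iris→Slot 3 ($148), Talus→Slot 7 ($105), total $361.
VCG payment = (others' best without Larkspur) − (others' welfare with Larkspur) = 361 − 330 = $31.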